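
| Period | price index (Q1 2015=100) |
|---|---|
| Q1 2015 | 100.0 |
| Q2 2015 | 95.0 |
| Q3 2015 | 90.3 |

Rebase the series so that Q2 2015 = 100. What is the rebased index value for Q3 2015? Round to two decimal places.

Rebased(Q3 2015) = 90.3 / 95.0 × 100 = 95.0526

95.05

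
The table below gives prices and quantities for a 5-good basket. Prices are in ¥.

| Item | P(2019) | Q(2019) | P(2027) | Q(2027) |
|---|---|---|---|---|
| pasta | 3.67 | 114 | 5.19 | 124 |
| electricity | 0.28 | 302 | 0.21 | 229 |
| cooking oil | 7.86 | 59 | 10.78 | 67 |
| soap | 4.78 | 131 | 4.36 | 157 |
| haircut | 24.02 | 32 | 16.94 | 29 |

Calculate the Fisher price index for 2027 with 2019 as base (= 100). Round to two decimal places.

Laspeyres component (base-period weights):
ΣP(2027)Q(2019) = 5.19×114 + 0.21×302 + 10.78×59 + 4.36×131 + 16.94×32 = 591.66 + 63.42 + 636.02 + 571.16 + 542.08 = 2404.34
ΣP(2019)Q(2019) = 3.67×114 + 0.28×302 + 7.86×59 + 4.78×131 + 24.02×32 = 418.38 + 84.56 + 463.74 + 626.18 + 768.64 = 2361.5
L = 2404.34 / 2361.5 × 100 = 101.8141
Paasche component (current-period weights):
ΣP(2027)Q(2027) = 5.19×124 + 0.21×229 + 10.78×67 + 4.36×157 + 16.94×29 = 643.56 + 48.09 + 722.26 + 684.52 + 491.26 = 2589.69
ΣP(2019)Q(2027) = 3.67×124 + 0.28×229 + 7.86×67 + 4.78×157 + 24.02×29 = 455.08 + 64.12 + 526.62 + 750.46 + 696.58 = 2492.86
P = 2589.69 / 2492.86 × 100 = 103.8843
Fisher = √(L × P) = √(101.8141 × 103.8843) = 102.8440

102.84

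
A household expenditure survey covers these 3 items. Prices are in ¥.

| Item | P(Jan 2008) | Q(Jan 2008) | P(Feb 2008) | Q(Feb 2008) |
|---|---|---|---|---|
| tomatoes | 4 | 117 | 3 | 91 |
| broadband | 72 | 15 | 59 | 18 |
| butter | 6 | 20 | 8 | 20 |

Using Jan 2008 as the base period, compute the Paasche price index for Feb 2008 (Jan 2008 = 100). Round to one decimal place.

84.0

Paasche price index uses current-period quantities as weights.
ΣP(Feb 2008)·Q(Feb 2008) = 3×91 + 59×18 + 8×20 = 273 + 1062 + 160 = 1495
ΣP(Jan 2008)·Q(Feb 2008) = 4×91 + 72×18 + 6×20 = 364 + 1296 + 120 = 1780
Index = 1495 / 1780 × 100 = 83.9888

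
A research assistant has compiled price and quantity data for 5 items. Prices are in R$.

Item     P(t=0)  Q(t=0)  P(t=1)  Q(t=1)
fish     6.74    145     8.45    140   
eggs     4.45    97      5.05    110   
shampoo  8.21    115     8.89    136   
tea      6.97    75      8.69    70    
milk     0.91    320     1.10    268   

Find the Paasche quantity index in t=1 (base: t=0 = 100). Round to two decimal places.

Paasche quantity index uses current-period prices as weights.
ΣP(t=1)·Q(t=1) = 8.45×140 + 5.05×110 + 8.89×136 + 8.69×70 + 1.10×268 = 1183 + 555.5 + 1209.04 + 608.3 + 294.8 = 3850.64
ΣP(t=1)·Q(t=0) = 8.45×145 + 5.05×97 + 8.89×115 + 8.69×75 + 1.10×320 = 1225.25 + 489.85 + 1022.35 + 651.75 + 352 = 3741.2
Index = 3850.64 / 3741.2 × 100 = 102.9253

102.93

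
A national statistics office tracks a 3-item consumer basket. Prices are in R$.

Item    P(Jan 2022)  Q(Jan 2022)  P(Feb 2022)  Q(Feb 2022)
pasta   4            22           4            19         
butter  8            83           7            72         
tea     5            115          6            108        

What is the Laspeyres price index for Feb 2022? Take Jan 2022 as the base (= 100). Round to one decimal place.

102.4

Laspeyres price index uses base-period quantities as weights.
ΣP(Feb 2022)·Q(Jan 2022) = 4×22 + 7×83 + 6×115 = 88 + 581 + 690 = 1359
ΣP(Jan 2022)·Q(Jan 2022) = 4×22 + 8×83 + 5×115 = 88 + 664 + 575 = 1327
Index = 1359 / 1327 × 100 = 102.4115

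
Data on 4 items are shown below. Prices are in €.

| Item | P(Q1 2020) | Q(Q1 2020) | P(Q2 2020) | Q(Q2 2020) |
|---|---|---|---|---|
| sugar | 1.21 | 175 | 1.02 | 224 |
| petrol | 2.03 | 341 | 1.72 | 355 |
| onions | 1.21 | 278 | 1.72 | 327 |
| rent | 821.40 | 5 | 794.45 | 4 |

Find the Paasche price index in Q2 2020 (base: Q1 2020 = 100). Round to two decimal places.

98.00

Paasche price index uses current-period quantities as weights.
ΣP(Q2 2020)·Q(Q2 2020) = 1.02×224 + 1.72×355 + 1.72×327 + 794.45×4 = 228.48 + 610.6 + 562.44 + 3177.8 = 4579.32
ΣP(Q1 2020)·Q(Q2 2020) = 1.21×224 + 2.03×355 + 1.21×327 + 821.40×4 = 271.04 + 720.65 + 395.67 + 3285.6 = 4672.96
Index = 4579.32 / 4672.96 × 100 = 97.9961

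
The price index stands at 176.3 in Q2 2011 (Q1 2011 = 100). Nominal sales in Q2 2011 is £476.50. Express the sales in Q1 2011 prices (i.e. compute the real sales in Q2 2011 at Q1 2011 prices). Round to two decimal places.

Real = Nominal ÷ (Index/100) = 476.50 ÷ (176.3/100)
     = 476.50 ÷ 1.763 = 270.2779

270.28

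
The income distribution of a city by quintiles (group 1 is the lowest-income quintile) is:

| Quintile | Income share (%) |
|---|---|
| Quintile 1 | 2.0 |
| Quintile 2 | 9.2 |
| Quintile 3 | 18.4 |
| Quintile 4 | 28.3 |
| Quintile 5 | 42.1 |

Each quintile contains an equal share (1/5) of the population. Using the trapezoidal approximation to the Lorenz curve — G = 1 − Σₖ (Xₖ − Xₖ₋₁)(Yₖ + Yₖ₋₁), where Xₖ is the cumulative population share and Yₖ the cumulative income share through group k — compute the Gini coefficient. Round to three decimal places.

Cumulative income shares Yₖ: 0.0200, 0.1120, 0.2960, 0.5790, 1.0000
Σ (Xₖ−Xₖ₋₁)(Yₖ+Yₖ₋₁) = (1/5)(0.0200+0.0000) + (1/5)(0.1120+0.0200) + (1/5)(0.2960+0.1120) + (1/5)(0.5790+0.2960) + (1/5)(1.0000+0.5790)
  = 0.0040 + 0.0264 + 0.0816 + 0.1750 + 0.3158 = 0.6028
G = 1 − 0.6028 = 0.3972

0.397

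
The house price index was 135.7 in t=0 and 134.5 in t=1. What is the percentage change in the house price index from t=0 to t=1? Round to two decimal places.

Change = (134.5 − 135.7) / 135.7 × 100
       = -1.2 / 135.7 × 100 = -0.8843%

-0.88%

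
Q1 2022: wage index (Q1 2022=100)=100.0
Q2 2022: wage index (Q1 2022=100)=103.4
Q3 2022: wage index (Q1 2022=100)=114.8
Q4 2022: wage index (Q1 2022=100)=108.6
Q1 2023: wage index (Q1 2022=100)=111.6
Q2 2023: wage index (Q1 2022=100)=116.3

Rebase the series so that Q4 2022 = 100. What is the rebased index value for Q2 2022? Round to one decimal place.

95.2

Rebased(Q2 2022) = 103.4 / 108.6 × 100 = 95.2118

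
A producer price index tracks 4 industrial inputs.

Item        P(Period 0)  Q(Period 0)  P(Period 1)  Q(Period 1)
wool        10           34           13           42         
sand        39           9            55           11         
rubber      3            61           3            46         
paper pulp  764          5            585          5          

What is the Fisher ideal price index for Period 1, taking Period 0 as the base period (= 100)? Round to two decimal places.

Laspeyres component (base-period weights):
ΣP(Period 1)Q(Period 0) = 13×34 + 55×9 + 3×61 + 585×5 = 442 + 495 + 183 + 2925 = 4045
ΣP(Period 0)Q(Period 0) = 10×34 + 39×9 + 3×61 + 764×5 = 340 + 351 + 183 + 3820 = 4694
L = 4045 / 4694 × 100 = 86.1738
Paasche component (current-period weights):
ΣP(Period 1)Q(Period 1) = 13×42 + 55×11 + 3×46 + 585×5 = 546 + 605 + 138 + 2925 = 4214
ΣP(Period 0)Q(Period 1) = 10×42 + 39×11 + 3×46 + 764×5 = 420 + 429 + 138 + 3820 = 4807
P = 4214 / 4807 × 100 = 87.6638
Fisher = √(L × P) = √(86.1738 × 87.6638) = 86.9156

86.92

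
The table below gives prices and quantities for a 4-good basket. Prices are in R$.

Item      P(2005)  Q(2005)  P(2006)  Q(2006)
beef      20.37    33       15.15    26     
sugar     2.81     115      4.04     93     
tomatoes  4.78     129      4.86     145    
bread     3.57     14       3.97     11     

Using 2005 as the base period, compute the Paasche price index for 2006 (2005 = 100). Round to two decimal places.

Paasche price index uses current-period quantities as weights.
ΣP(2006)·Q(2006) = 15.15×26 + 4.04×93 + 4.86×145 + 3.97×11 = 393.9 + 375.72 + 704.7 + 43.67 = 1517.99
ΣP(2005)·Q(2006) = 20.37×26 + 2.81×93 + 4.78×145 + 3.57×11 = 529.62 + 261.33 + 693.1 + 39.27 = 1523.32
Index = 1517.99 / 1523.32 × 100 = 99.6501

99.65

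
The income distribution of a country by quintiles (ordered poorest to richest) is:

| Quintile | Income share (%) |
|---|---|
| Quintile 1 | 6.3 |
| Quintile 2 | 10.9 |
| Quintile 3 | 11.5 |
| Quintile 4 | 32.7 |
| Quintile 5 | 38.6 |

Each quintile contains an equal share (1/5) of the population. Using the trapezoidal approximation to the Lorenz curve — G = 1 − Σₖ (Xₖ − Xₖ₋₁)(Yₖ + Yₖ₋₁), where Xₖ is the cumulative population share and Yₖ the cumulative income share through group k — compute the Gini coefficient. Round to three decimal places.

0.346

Cumulative income shares Yₖ: 0.0630, 0.1720, 0.2870, 0.6140, 1.0000
Σ (Xₖ−Xₖ₋₁)(Yₖ+Yₖ₋₁) = (1/5)(0.0630+0.0000) + (1/5)(0.1720+0.0630) + (1/5)(0.2870+0.1720) + (1/5)(0.6140+0.2870) + (1/5)(1.0000+0.6140)
  = 0.0126 + 0.0470 + 0.0918 + 0.1802 + 0.3228 = 0.6544
G = 1 − 0.6544 = 0.3456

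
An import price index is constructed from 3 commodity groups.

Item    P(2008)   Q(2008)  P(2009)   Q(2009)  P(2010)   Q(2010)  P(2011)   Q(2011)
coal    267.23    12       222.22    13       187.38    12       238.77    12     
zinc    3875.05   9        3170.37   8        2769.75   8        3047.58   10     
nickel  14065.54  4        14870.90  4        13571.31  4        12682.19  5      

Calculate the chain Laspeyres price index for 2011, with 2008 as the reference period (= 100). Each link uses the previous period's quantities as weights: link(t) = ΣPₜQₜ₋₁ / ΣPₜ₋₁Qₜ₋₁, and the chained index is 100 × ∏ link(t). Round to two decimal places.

85.63

Link 2008→2009:
ΣP(2009)Q(2008) = 222.22×12 + 3170.37×9 + 14870.90×4 = 2666.64 + 28533.33 + 59483.6 = 90683.57
ΣP(2008)Q(2008) = 267.23×12 + 3875.05×9 + 14065.54×4 = 3206.76 + 34875.45 + 56262.16 = 94344.37
link = 90683.57/94344.37 = 0.961197
Link 2009→2010:
ΣP(2010)Q(2009) = 187.38×13 + 2769.75×8 + 13571.31×4 = 2435.94 + 22158 + 54285.24 = 78879.18
ΣP(2009)Q(2009) = 222.22×13 + 3170.37×8 + 14870.90×4 = 2888.86 + 25362.96 + 59483.6 = 87735.42
link = 78879.18/87735.42 = 0.899057
Link 2010→2011:
ΣP(2011)Q(2010) = 238.77×12 + 3047.58×8 + 12682.19×4 = 2865.24 + 24380.64 + 50728.76 = 77974.64
ΣP(2010)Q(2010) = 187.38×12 + 2769.75×8 + 13571.31×4 = 2248.56 + 22158 + 54285.24 = 78691.8
link = 77974.64/78691.8 = 0.990886
Chained index = 100 × 0.961197 × 0.899057 × 0.990886 = 85.6296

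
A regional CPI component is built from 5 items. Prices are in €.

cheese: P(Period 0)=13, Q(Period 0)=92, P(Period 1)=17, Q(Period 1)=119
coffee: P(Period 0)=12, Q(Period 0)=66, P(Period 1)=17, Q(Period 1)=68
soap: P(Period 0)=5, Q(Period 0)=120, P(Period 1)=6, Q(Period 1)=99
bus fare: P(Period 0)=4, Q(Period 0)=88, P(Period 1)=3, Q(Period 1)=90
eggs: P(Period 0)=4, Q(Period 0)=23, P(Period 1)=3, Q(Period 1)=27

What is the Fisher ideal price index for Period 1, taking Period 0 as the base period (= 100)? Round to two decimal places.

Laspeyres component (base-period weights):
ΣP(Period 1)Q(Period 0) = 17×92 + 17×66 + 6×120 + 3×88 + 3×23 = 1564 + 1122 + 720 + 264 + 69 = 3739
ΣP(Period 0)Q(Period 0) = 13×92 + 12×66 + 5×120 + 4×88 + 4×23 = 1196 + 792 + 600 + 352 + 92 = 3032
L = 3739 / 3032 × 100 = 123.3179
Paasche component (current-period weights):
ΣP(Period 1)Q(Period 1) = 17×119 + 17×68 + 6×99 + 3×90 + 3×27 = 2023 + 1156 + 594 + 270 + 81 = 4124
ΣP(Period 0)Q(Period 1) = 13×119 + 12×68 + 5×99 + 4×90 + 4×27 = 1547 + 816 + 495 + 360 + 108 = 3326
P = 4124 / 3326 × 100 = 123.9928
Fisher = √(L × P) = √(123.3179 × 123.9928) = 123.6549

123.65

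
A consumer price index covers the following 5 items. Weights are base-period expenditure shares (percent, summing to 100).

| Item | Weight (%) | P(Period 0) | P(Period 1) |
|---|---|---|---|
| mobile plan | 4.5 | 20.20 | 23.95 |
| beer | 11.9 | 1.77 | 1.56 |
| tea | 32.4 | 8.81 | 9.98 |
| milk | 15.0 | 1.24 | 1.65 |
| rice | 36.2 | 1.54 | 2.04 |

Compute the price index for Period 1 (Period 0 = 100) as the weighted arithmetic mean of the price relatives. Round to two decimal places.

120.44

mobile plan: 4.5 × (23.95/20.20) = 4.5 × 1.185644 = 5.3354
beer: 11.9 × (1.56/1.77) = 11.9 × 0.881356 = 10.4881
tea: 32.4 × (9.98/8.81) = 32.4 × 1.132804 = 36.7028
milk: 15.0 × (1.65/1.24) = 15.0 × 1.330645 = 19.9597
rice: 36.2 × (2.04/1.54) = 36.2 × 1.324675 = 47.9532
Index = Σ wᵢ·(p₁ᵢ/p₀ᵢ) = 5.3354 + 10.4881 + 36.7028 + 19.9597 + 47.9532 = 120.4393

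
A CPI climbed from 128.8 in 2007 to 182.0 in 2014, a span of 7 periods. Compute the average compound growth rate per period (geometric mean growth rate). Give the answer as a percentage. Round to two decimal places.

5.06%

Growth factor = (182.0/128.8)^(1/7) = (1.413043)^(1/7) = 1.050632
Growth rate = 1.050632 − 1 = 0.050632 = 5.0632%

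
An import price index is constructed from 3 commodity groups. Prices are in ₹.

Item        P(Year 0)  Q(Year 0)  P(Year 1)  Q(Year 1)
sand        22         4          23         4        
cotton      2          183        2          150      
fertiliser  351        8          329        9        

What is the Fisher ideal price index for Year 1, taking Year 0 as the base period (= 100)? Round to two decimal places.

Laspeyres component (base-period weights):
ΣP(Year 1)Q(Year 0) = 23×4 + 2×183 + 329×8 = 92 + 366 + 2632 = 3090
ΣP(Year 0)Q(Year 0) = 22×4 + 2×183 + 351×8 = 88 + 366 + 2808 = 3262
L = 3090 / 3262 × 100 = 94.7272
Paasche component (current-period weights):
ΣP(Year 1)Q(Year 1) = 23×4 + 2×150 + 329×9 = 92 + 300 + 2961 = 3353
ΣP(Year 0)Q(Year 1) = 22×4 + 2×150 + 351×9 = 88 + 300 + 3159 = 3547
P = 3353 / 3547 × 100 = 94.5306
Fisher = √(L × P) = √(94.7272 × 94.5306) = 94.6288

94.63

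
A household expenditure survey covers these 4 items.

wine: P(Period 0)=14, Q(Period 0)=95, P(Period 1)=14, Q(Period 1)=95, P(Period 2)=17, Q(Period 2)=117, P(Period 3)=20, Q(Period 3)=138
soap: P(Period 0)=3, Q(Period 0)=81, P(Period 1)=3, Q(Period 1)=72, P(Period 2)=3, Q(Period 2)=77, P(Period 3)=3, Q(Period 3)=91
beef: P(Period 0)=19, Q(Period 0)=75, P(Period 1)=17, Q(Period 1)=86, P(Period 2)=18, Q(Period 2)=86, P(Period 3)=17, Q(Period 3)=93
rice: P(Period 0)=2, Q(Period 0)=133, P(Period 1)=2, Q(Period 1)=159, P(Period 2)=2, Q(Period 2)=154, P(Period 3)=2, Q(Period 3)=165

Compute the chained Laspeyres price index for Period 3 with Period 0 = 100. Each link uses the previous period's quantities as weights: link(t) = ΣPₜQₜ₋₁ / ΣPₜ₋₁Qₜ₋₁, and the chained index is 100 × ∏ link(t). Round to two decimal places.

Link Period 0→Period 1:
ΣP(Period 1)Q(Period 0) = 14×95 + 3×81 + 17×75 + 2×133 = 1330 + 243 + 1275 + 266 = 3114
ΣP(Period 0)Q(Period 0) = 14×95 + 3×81 + 19×75 + 2×133 = 1330 + 243 + 1425 + 266 = 3264
link = 3114/3264 = 0.954044
Link Period 1→Period 2:
ΣP(Period 2)Q(Period 1) = 17×95 + 3×72 + 18×86 + 2×159 = 1615 + 216 + 1548 + 318 = 3697
ΣP(Period 1)Q(Period 1) = 14×95 + 3×72 + 17×86 + 2×159 = 1330 + 216 + 1462 + 318 = 3326
link = 3697/3326 = 1.111545
Link Period 2→Period 3:
ΣP(Period 3)Q(Period 2) = 20×117 + 3×77 + 17×86 + 2×154 = 2340 + 231 + 1462 + 308 = 4341
ΣP(Period 2)Q(Period 2) = 17×117 + 3×77 + 18×86 + 2×154 = 1989 + 231 + 1548 + 308 = 4076
link = 4341/4076 = 1.065015
Chained index = 100 × 0.954044 × 1.111545 × 1.065015 = 112.9409

112.94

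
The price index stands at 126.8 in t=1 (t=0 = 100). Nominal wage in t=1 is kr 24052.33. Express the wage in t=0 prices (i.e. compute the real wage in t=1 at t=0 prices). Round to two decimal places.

18968.71

Real = Nominal ÷ (Index/100) = 24052.33 ÷ (126.8/100)
     = 24052.33 ÷ 1.268 = 18968.7145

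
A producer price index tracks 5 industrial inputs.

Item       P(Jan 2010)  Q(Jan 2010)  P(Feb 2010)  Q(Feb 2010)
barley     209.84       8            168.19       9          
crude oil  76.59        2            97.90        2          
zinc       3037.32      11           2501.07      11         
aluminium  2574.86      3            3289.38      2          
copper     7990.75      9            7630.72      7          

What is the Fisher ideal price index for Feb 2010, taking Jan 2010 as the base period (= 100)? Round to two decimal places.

Laspeyres component (base-period weights):
ΣP(Feb 2010)Q(Jan 2010) = 168.19×8 + 97.90×2 + 2501.07×11 + 3289.38×3 + 7630.72×9 = 1345.52 + 195.8 + 27511.77 + 9868.14 + 68676.48 = 107597.71
ΣP(Jan 2010)Q(Jan 2010) = 209.84×8 + 76.59×2 + 3037.32×11 + 2574.86×3 + 7990.75×9 = 1678.72 + 153.18 + 33410.52 + 7724.58 + 71916.75 = 114883.75
L = 107597.71 / 114883.75 × 100 = 93.6579
Paasche component (current-period weights):
ΣP(Feb 2010)Q(Feb 2010) = 168.19×9 + 97.90×2 + 2501.07×11 + 3289.38×2 + 7630.72×7 = 1513.71 + 195.8 + 27511.77 + 6578.76 + 53415.04 = 89215.08
ΣP(Jan 2010)Q(Feb 2010) = 209.84×9 + 76.59×2 + 3037.32×11 + 2574.86×2 + 7990.75×7 = 1888.56 + 153.18 + 33410.52 + 5149.72 + 55935.25 = 96537.23
P = 89215.08 / 96537.23 × 100 = 92.4152
Fisher = √(L × P) = √(93.6579 × 92.4152) = 93.0345

93.03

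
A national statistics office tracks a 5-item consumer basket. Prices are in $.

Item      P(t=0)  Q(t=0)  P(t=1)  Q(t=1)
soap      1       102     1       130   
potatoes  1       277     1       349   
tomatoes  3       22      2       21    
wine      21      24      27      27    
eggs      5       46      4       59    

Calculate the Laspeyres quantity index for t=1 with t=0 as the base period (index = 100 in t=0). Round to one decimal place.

Laspeyres quantity index uses base-period prices as weights.
ΣP(t=0)·Q(t=1) = 1×130 + 1×349 + 3×21 + 21×27 + 5×59 = 130 + 349 + 63 + 567 + 295 = 1404
ΣP(t=0)·Q(t=0) = 1×102 + 1×277 + 3×22 + 21×24 + 5×46 = 102 + 277 + 66 + 504 + 230 = 1179
Index = 1404 / 1179 × 100 = 119.0840

119.1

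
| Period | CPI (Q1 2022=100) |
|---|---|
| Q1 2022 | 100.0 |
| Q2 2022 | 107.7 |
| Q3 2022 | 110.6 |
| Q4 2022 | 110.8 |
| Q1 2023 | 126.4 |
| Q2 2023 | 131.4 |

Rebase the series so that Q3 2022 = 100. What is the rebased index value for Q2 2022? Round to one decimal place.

Rebased(Q2 2022) = 107.7 / 110.6 × 100 = 97.3779

97.4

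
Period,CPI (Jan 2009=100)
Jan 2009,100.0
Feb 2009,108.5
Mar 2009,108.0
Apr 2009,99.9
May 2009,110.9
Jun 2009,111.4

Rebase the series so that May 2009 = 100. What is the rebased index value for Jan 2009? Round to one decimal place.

Rebased(Jan 2009) = 100.0 / 110.9 × 100 = 90.1713

90.2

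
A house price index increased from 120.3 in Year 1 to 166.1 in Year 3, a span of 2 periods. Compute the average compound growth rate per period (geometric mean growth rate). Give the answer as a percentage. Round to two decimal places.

17.50%

Growth factor = (166.1/120.3)^(1/2) = (1.380715)^(1/2) = 1.175038
Growth rate = 1.175038 − 1 = 0.175038 = 17.5038%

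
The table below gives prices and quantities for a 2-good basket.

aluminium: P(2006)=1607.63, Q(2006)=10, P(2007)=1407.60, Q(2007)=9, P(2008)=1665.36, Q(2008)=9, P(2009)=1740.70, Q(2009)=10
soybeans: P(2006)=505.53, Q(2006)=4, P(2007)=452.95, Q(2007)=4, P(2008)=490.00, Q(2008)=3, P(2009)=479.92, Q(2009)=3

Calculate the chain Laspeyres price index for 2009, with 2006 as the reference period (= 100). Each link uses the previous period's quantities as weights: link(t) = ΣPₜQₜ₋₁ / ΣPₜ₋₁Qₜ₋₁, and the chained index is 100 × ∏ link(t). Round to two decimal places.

106.79

Link 2006→2007:
ΣP(2007)Q(2006) = 1407.60×10 + 452.95×4 = 14076 + 1811.8 = 15887.8
ΣP(2006)Q(2006) = 1607.63×10 + 505.53×4 = 16076.3 + 2022.12 = 18098.42
link = 15887.8/18098.42 = 0.877856
Link 2007→2008:
ΣP(2008)Q(2007) = 1665.36×9 + 490.00×4 = 14988.24 + 1960 = 16948.24
ΣP(2007)Q(2007) = 1407.60×9 + 452.95×4 = 12668.4 + 1811.8 = 14480.2
link = 16948.24/14480.2 = 1.170442
Link 2008→2009:
ΣP(2009)Q(2008) = 1740.70×9 + 479.92×3 = 15666.3 + 1439.76 = 17106.06
ΣP(2008)Q(2008) = 1665.36×9 + 490.00×3 = 14988.24 + 1470 = 16458.24
link = 17106.06/16458.24 = 1.039361
Chained index = 100 × 0.877856 × 1.170442 × 1.039361 = 106.7923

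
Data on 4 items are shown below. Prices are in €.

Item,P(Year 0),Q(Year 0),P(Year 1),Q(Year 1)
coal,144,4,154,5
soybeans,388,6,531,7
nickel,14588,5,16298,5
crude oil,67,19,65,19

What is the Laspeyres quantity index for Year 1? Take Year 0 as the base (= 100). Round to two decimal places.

Laspeyres quantity index uses base-period prices as weights.
ΣP(Year 0)·Q(Year 1) = 144×5 + 388×7 + 14588×5 + 67×19 = 720 + 2716 + 72940 + 1273 = 77649
ΣP(Year 0)·Q(Year 0) = 144×4 + 388×6 + 14588×5 + 67×19 = 576 + 2328 + 72940 + 1273 = 77117
Index = 77649 / 77117 × 100 = 100.6899

100.69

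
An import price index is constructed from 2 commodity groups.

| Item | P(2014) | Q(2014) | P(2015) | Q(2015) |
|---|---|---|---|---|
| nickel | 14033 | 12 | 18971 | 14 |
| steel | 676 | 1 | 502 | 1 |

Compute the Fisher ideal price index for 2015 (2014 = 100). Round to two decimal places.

Laspeyres component (base-period weights):
ΣP(2015)Q(2014) = 18971×12 + 502×1 = 227652 + 502 = 228154
ΣP(2014)Q(2014) = 14033×12 + 676×1 = 168396 + 676 = 169072
L = 228154 / 169072 × 100 = 134.9449
Paasche component (current-period weights):
ΣP(2015)Q(2015) = 18971×14 + 502×1 = 265594 + 502 = 266096
ΣP(2014)Q(2015) = 14033×14 + 676×1 = 196462 + 676 = 197138
P = 266096 / 197138 × 100 = 134.9796
Fisher = √(L × P) = √(134.9449 × 134.9796) = 134.9622

134.96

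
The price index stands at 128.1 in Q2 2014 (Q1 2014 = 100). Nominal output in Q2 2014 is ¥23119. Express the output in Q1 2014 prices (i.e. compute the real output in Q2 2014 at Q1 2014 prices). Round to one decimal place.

18047.6

Real = Nominal ÷ (Index/100) = 23119 ÷ (128.1/100)
     = 23119 ÷ 1.281 = 18047.6190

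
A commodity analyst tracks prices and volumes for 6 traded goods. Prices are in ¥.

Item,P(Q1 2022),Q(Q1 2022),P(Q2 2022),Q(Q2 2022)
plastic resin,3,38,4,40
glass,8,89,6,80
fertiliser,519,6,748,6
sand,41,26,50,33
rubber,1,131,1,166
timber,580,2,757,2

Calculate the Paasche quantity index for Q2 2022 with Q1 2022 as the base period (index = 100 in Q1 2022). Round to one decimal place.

104.2

Paasche quantity index uses current-period prices as weights.
ΣP(Q2 2022)·Q(Q2 2022) = 4×40 + 6×80 + 748×6 + 50×33 + 1×166 + 757×2 = 160 + 480 + 4488 + 1650 + 166 + 1514 = 8458
ΣP(Q2 2022)·Q(Q1 2022) = 4×38 + 6×89 + 748×6 + 50×26 + 1×131 + 757×2 = 152 + 534 + 4488 + 1300 + 131 + 1514 = 8119
Index = 8458 / 8119 × 100 = 104.1754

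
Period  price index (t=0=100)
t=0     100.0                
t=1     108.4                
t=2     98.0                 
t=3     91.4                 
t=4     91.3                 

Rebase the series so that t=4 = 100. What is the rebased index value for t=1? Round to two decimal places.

118.73

Rebased(t=1) = 108.4 / 91.3 × 100 = 118.7295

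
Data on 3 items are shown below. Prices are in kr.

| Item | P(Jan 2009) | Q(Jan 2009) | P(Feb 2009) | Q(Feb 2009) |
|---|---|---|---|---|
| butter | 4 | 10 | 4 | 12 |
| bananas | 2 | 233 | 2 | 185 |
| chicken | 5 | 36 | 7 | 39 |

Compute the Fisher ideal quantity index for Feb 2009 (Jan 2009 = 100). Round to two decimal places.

90.26

Laspeyres component (base-period weights):
ΣP(Jan 2009)Q(Feb 2009) = 4×12 + 2×185 + 5×39 = 48 + 370 + 195 = 613
ΣP(Jan 2009)Q(Jan 2009) = 4×10 + 2×233 + 5×36 = 40 + 466 + 180 = 686
L = 613 / 686 × 100 = 89.3586
Paasche component (current-period weights):
ΣP(Feb 2009)Q(Feb 2009) = 4×12 + 2×185 + 7×39 = 48 + 370 + 273 = 691
ΣP(Feb 2009)Q(Jan 2009) = 4×10 + 2×233 + 7×36 = 40 + 466 + 252 = 758
P = 691 / 758 × 100 = 91.1609
Fisher = √(L × P) = √(89.3586 × 91.1609) = 90.2553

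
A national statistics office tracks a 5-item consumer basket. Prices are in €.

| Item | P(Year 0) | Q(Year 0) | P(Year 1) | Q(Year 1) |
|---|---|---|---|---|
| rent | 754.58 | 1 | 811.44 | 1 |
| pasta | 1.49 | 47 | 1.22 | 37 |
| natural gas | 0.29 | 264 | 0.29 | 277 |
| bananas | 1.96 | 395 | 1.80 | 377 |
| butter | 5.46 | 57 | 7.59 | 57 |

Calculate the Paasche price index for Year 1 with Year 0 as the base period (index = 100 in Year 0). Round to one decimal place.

Paasche price index uses current-period quantities as weights.
ΣP(Year 1)·Q(Year 1) = 811.44×1 + 1.22×37 + 0.29×277 + 1.80×377 + 7.59×57 = 811.44 + 45.14 + 80.33 + 678.6 + 432.63 = 2048.14
ΣP(Year 0)·Q(Year 1) = 754.58×1 + 1.49×37 + 0.29×277 + 1.96×377 + 5.46×57 = 754.58 + 55.13 + 80.33 + 738.92 + 311.22 = 1940.18
Index = 2048.14 / 1940.18 × 100 = 105.5644

105.6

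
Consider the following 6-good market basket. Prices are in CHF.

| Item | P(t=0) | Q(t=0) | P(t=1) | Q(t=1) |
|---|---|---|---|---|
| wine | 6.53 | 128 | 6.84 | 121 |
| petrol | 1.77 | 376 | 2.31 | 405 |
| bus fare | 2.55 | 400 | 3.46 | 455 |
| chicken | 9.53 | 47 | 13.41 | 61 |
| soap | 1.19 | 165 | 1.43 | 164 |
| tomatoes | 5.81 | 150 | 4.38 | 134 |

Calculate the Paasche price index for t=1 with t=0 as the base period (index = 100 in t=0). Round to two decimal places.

117.87

Paasche price index uses current-period quantities as weights.
ΣP(t=1)·Q(t=1) = 6.84×121 + 2.31×405 + 3.46×455 + 13.41×61 + 1.43×164 + 4.38×134 = 827.64 + 935.55 + 1574.3 + 818.01 + 234.52 + 586.92 = 4976.94
ΣP(t=0)·Q(t=1) = 6.53×121 + 1.77×405 + 2.55×455 + 9.53×61 + 1.19×164 + 5.81×134 = 790.13 + 716.85 + 1160.25 + 581.33 + 195.16 + 778.54 = 4222.26
Index = 4976.94 / 4222.26 × 100 = 117.8738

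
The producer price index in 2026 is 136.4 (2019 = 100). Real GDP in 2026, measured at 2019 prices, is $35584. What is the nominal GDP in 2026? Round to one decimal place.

Nominal = Real × (Index/100) = 35584 × (136.4/100)
        = 35584 × 1.364 = 48536.5760

48536.6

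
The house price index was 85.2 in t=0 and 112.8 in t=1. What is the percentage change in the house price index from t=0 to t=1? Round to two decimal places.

Change = (112.8 − 85.2) / 85.2 × 100
       = 27.6 / 85.2 × 100 = 32.3944%

32.39%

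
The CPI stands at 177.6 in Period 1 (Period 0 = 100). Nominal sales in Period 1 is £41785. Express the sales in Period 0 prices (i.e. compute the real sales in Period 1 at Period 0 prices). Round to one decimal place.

23527.6

Real = Nominal ÷ (Index/100) = 41785 ÷ (177.6/100)
     = 41785 ÷ 1.776 = 23527.5901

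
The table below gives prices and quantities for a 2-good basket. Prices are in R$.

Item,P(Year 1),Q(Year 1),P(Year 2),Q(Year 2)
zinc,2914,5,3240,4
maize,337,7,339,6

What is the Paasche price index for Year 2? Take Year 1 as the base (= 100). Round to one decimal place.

109.6

Paasche price index uses current-period quantities as weights.
ΣP(Year 2)·Q(Year 2) = 3240×4 + 339×6 = 12960 + 2034 = 14994
ΣP(Year 1)·Q(Year 2) = 2914×4 + 337×6 = 11656 + 2022 = 13678
Index = 14994 / 13678 × 100 = 109.6213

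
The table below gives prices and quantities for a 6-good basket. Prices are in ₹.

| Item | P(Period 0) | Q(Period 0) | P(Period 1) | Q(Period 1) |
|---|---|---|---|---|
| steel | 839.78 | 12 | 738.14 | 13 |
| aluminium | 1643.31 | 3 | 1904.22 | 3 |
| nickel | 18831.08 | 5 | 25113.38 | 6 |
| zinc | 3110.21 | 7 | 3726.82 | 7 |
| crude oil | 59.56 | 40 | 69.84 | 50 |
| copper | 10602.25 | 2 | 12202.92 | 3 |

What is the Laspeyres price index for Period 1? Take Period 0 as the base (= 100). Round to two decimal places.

125.18

Laspeyres price index uses base-period quantities as weights.
ΣP(Period 1)·Q(Period 0) = 738.14×12 + 1904.22×3 + 25113.38×5 + 3726.82×7 + 69.84×40 + 12202.92×2 = 8857.68 + 5712.66 + 125566.9 + 26087.74 + 2793.6 + 24405.84 = 193424.42
ΣP(Period 0)·Q(Period 0) = 839.78×12 + 1643.31×3 + 18831.08×5 + 3110.21×7 + 59.56×40 + 10602.25×2 = 10077.36 + 4929.93 + 94155.4 + 21771.47 + 2382.4 + 21204.5 = 154521.06
Index = 193424.42 / 154521.06 × 100 = 125.1767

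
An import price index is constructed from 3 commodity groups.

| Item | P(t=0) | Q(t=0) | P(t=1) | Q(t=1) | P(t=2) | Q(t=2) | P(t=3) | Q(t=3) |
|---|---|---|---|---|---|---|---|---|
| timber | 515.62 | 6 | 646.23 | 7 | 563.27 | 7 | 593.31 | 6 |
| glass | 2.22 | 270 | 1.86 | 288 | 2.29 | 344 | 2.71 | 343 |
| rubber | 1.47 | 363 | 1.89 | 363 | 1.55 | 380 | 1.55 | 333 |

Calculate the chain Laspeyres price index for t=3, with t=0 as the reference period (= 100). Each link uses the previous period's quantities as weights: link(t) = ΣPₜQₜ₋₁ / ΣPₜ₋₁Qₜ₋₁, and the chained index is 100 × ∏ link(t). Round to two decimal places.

114.93

Link t=0→t=1:
ΣP(t=1)Q(t=0) = 646.23×6 + 1.86×270 + 1.89×363 = 3877.38 + 502.2 + 686.07 = 5065.65
ΣP(t=0)Q(t=0) = 515.62×6 + 2.22×270 + 1.47×363 = 3093.72 + 599.4 + 533.61 = 4226.73
link = 5065.65/4226.73 = 1.198480
Link t=1→t=2:
ΣP(t=2)Q(t=1) = 563.27×7 + 2.29×288 + 1.55×363 = 3942.89 + 659.52 + 562.65 = 5165.06
ΣP(t=1)Q(t=1) = 646.23×7 + 1.86×288 + 1.89×363 = 4523.61 + 535.68 + 686.07 = 5745.36
link = 5165.06/5745.36 = 0.898997
Link t=2→t=3:
ΣP(t=3)Q(t=2) = 593.31×7 + 2.71×344 + 1.55×380 = 4153.17 + 932.24 + 589 = 5674.41
ΣP(t=2)Q(t=2) = 563.27×7 + 2.29×344 + 1.55×380 = 3942.89 + 787.76 + 589 = 5319.65
link = 5674.41/5319.65 = 1.066689
Chained index = 100 × 1.198480 × 0.898997 × 1.066689 = 114.9282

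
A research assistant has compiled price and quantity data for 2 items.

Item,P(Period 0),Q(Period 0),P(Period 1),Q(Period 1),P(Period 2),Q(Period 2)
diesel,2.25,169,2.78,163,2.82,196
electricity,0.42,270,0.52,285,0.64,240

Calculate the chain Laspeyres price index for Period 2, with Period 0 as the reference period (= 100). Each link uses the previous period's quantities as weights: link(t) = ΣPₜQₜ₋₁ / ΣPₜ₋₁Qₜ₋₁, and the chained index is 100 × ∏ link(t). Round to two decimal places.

131.98

Link Period 0→Period 1:
ΣP(Period 1)Q(Period 0) = 2.78×169 + 0.52×270 = 469.82 + 140.4 = 610.22
ΣP(Period 0)Q(Period 0) = 2.25×169 + 0.42×270 = 380.25 + 113.4 = 493.65
link = 610.22/493.65 = 1.236139
Link Period 1→Period 2:
ΣP(Period 2)Q(Period 1) = 2.82×163 + 0.64×285 = 459.66 + 182.4 = 642.06
ΣP(Period 1)Q(Period 1) = 2.78×163 + 0.52×285 = 453.14 + 148.2 = 601.34
link = 642.06/601.34 = 1.067715
Chained index = 100 × 1.236139 × 1.067715 = 131.9845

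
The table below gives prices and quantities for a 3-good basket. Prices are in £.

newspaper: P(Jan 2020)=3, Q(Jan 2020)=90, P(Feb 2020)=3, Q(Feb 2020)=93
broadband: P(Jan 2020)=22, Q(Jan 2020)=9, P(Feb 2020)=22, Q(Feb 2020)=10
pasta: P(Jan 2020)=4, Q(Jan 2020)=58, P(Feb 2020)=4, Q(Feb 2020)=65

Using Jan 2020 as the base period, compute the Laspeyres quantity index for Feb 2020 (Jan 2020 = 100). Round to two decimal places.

108.43

Laspeyres quantity index uses base-period prices as weights.
ΣP(Jan 2020)·Q(Feb 2020) = 3×93 + 22×10 + 4×65 = 279 + 220 + 260 = 759
ΣP(Jan 2020)·Q(Jan 2020) = 3×90 + 22×9 + 4×58 = 270 + 198 + 232 = 700
Index = 759 / 700 × 100 = 108.4286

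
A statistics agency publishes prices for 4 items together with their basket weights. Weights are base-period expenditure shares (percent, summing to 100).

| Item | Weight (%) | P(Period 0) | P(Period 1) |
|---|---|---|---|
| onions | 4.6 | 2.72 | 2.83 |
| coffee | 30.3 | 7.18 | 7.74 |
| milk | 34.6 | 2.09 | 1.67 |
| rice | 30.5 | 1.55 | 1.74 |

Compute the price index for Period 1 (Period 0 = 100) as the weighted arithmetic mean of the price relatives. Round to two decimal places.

onions: 4.6 × (2.83/2.72) = 4.6 × 1.040441 = 4.7860
coffee: 30.3 × (7.74/7.18) = 30.3 × 1.077994 = 32.6632
milk: 34.6 × (1.67/2.09) = 34.6 × 0.799043 = 27.6469
rice: 30.5 × (1.74/1.55) = 30.5 × 1.122581 = 34.2387
Index = Σ wᵢ·(p₁ᵢ/p₀ᵢ) = 4.7860 + 32.6632 + 27.6469 + 34.2387 = 99.3349

99.33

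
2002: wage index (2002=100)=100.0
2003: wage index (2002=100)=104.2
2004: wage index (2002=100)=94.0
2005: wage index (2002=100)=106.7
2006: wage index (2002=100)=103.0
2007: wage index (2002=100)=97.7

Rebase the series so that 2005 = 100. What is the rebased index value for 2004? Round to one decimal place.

88.1

Rebased(2004) = 94.0 / 106.7 × 100 = 88.0975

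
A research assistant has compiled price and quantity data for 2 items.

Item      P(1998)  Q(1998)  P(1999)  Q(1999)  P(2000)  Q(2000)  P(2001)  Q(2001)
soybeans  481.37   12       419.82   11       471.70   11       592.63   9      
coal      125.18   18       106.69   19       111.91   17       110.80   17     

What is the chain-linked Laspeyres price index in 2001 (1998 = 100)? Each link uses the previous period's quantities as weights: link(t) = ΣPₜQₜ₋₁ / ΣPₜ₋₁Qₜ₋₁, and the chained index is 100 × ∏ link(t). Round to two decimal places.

Link 1998→1999:
ΣP(1999)Q(1998) = 419.82×12 + 106.69×18 = 5037.84 + 1920.42 = 6958.26
ΣP(1998)Q(1998) = 481.37×12 + 125.18×18 = 5776.44 + 2253.24 = 8029.68
link = 6958.26/8029.68 = 0.866568
Link 1999→2000:
ΣP(2000)Q(1999) = 471.70×11 + 111.91×19 = 5188.7 + 2126.29 = 7314.99
ΣP(1999)Q(1999) = 419.82×11 + 106.69×19 = 4618.02 + 2027.11 = 6645.13
link = 7314.99/6645.13 = 1.100805
Link 2000→2001:
ΣP(2001)Q(2000) = 592.63×11 + 110.80×17 = 6518.93 + 1883.6 = 8402.53
ΣP(2000)Q(2000) = 471.70×11 + 111.91×17 = 5188.7 + 1902.47 = 7091.17
link = 8402.53/7091.17 = 1.184929
Chained index = 100 × 0.866568 × 1.100805 × 1.184929 = 113.0329

113.03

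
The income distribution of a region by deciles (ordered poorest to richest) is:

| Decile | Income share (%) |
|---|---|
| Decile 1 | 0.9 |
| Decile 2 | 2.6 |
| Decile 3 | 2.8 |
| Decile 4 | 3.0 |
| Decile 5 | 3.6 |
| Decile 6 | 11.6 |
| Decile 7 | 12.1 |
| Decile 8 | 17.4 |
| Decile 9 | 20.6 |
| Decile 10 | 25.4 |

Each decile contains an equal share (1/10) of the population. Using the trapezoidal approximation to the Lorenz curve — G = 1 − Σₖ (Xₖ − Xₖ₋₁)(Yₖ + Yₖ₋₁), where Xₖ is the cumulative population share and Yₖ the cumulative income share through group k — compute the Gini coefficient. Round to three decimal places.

0.455

Cumulative income shares Yₖ: 0.0090, 0.0350, 0.0630, 0.0930, 0.1290, 0.2450, 0.3660, 0.5400, 0.7460, 1.0000
Σ (Xₖ−Xₖ₋₁)(Yₖ+Yₖ₋₁) = (1/10)(0.0090+0.0000) + (1/10)(0.0350+0.0090) + (1/10)(0.0630+0.0350) + (1/10)(0.0930+0.0630) + (1/10)(0.1290+0.0930) + (1/10)(0.2450+0.1290) + (1/10)(0.3660+0.2450) + (1/10)(0.5400+0.3660) + (1/10)(0.7460+0.5400) + (1/10)(1.0000+0.7460)
  = 0.0009 + 0.0044 + 0.0098 + 0.0156 + 0.0222 + 0.0374 + 0.0611 + 0.0906 + 0.1286 + 0.1746 = 0.5452
G = 1 − 0.5452 = 0.4548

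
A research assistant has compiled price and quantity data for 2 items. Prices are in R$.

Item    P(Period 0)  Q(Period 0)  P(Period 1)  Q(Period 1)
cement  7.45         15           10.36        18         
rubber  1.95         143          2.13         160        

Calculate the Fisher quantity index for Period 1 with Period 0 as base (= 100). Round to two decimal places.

Laspeyres component (base-period weights):
ΣP(Period 0)Q(Period 1) = 7.45×18 + 1.95×160 = 134.1 + 312 = 446.1
ΣP(Period 0)Q(Period 0) = 7.45×15 + 1.95×143 = 111.75 + 278.85 = 390.6
L = 446.1 / 390.6 × 100 = 114.2089
Paasche component (current-period weights):
ΣP(Period 1)Q(Period 1) = 10.36×18 + 2.13×160 = 186.48 + 340.8 = 527.28
ΣP(Period 1)Q(Period 0) = 10.36×15 + 2.13×143 = 155.4 + 304.59 = 459.99
P = 527.28 / 459.99 × 100 = 114.6286
Fisher = √(L × P) = √(114.2089 × 114.6286) = 114.4186

114.42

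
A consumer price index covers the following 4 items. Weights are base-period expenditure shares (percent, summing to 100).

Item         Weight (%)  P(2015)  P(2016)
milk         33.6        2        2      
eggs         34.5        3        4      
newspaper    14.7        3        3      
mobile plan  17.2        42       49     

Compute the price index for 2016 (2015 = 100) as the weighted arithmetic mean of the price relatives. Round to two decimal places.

114.37

milk: 33.6 × (2/2) = 33.6 × 1.000000 = 33.6000
eggs: 34.5 × (4/3) = 34.5 × 1.333333 = 46.0000
newspaper: 14.7 × (3/3) = 14.7 × 1.000000 = 14.7000
mobile plan: 17.2 × (49/42) = 17.2 × 1.166667 = 20.0667
Index = Σ wᵢ·(p₁ᵢ/p₀ᵢ) = 33.6000 + 46.0000 + 14.7000 + 20.0667 = 114.3667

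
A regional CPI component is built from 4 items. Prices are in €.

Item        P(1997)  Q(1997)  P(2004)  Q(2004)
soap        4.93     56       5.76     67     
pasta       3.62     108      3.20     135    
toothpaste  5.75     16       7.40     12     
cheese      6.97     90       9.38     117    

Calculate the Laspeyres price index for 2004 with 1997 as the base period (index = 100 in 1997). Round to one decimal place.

117.6

Laspeyres price index uses base-period quantities as weights.
ΣP(2004)·Q(1997) = 5.76×56 + 3.20×108 + 7.40×16 + 9.38×90 = 322.56 + 345.6 + 118.4 + 844.2 = 1630.76
ΣP(1997)·Q(1997) = 4.93×56 + 3.62×108 + 5.75×16 + 6.97×90 = 276.08 + 390.96 + 92 + 627.3 = 1386.34
Index = 1630.76 / 1386.34 × 100 = 117.6306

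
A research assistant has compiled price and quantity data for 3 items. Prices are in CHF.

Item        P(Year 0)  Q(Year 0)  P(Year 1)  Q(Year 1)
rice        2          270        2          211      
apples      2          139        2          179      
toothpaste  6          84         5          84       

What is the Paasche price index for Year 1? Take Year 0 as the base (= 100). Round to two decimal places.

93.46

Paasche price index uses current-period quantities as weights.
ΣP(Year 1)·Q(Year 1) = 2×211 + 2×179 + 5×84 = 422 + 358 + 420 = 1200
ΣP(Year 0)·Q(Year 1) = 2×211 + 2×179 + 6×84 = 422 + 358 + 504 = 1284
Index = 1200 / 1284 × 100 = 93.4579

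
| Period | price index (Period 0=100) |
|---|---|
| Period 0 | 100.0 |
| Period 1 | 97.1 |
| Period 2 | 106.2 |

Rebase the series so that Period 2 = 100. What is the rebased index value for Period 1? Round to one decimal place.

Rebased(Period 1) = 97.1 / 106.2 × 100 = 91.4313

91.4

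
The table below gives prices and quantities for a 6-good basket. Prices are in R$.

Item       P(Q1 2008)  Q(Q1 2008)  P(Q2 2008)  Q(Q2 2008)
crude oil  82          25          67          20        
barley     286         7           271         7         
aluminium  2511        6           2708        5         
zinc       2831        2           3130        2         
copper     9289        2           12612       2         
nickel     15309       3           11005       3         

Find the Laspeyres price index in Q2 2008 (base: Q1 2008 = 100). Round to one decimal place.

Laspeyres price index uses base-period quantities as weights.
ΣP(Q2 2008)·Q(Q1 2008) = 67×25 + 271×7 + 2708×6 + 3130×2 + 12612×2 + 11005×3 = 1675 + 1897 + 16248 + 6260 + 25224 + 33015 = 84319
ΣP(Q1 2008)·Q(Q1 2008) = 82×25 + 286×7 + 2511×6 + 2831×2 + 9289×2 + 15309×3 = 2050 + 2002 + 15066 + 5662 + 18578 + 45927 = 89285
Index = 84319 / 89285 × 100 = 94.4380

94.4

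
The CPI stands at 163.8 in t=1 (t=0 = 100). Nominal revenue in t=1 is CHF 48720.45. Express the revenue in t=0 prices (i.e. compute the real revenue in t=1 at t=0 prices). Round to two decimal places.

29743.86

Real = Nominal ÷ (Index/100) = 48720.45 ÷ (163.8/100)
     = 48720.45 ÷ 1.638 = 29743.8645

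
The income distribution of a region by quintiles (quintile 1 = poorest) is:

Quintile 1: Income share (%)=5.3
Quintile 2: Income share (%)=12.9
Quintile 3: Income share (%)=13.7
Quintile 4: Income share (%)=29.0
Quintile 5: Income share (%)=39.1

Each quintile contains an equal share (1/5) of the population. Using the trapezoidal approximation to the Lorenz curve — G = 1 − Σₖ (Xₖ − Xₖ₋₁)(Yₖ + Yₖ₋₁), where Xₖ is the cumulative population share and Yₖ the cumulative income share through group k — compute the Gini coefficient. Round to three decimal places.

Cumulative income shares Yₖ: 0.0530, 0.1820, 0.3190, 0.6090, 1.0000
Σ (Xₖ−Xₖ₋₁)(Yₖ+Yₖ₋₁) = (1/5)(0.0530+0.0000) + (1/5)(0.1820+0.0530) + (1/5)(0.3190+0.1820) + (1/5)(0.6090+0.3190) + (1/5)(1.0000+0.6090)
  = 0.0106 + 0.0470 + 0.1002 + 0.1856 + 0.3218 = 0.6652
G = 1 − 0.6652 = 0.3348

0.335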